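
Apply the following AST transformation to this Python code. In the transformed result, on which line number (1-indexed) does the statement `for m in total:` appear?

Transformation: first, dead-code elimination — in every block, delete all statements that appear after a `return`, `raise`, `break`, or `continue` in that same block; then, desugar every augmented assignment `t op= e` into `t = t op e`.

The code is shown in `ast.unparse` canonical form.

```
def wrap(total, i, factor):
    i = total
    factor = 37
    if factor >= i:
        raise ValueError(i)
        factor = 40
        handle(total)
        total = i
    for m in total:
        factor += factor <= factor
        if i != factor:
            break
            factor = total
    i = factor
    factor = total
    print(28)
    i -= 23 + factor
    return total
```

6

Transformed code:
def wrap(total, i, factor):
    i = total
    factor = 37
    if factor >= i:
        raise ValueError(i)
    for m in total:
        factor = factor + (factor <= factor)
        if i != factor:
            break
    i = factor
    factor = total
    print(28)
    i = i - (23 + factor)
    return total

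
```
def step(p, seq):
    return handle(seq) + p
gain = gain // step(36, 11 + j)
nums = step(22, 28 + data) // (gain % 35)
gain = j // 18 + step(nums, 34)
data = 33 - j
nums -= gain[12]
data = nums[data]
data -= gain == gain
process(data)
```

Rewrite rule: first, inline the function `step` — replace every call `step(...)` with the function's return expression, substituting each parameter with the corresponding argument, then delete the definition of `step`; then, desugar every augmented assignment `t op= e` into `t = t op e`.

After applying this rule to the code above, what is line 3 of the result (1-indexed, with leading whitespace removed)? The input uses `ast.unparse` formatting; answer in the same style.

Transformed code:
gain = gain // (handle(11 + j) + 36)
nums = (handle(28 + data) + 22) // (gain % 35)
gain = j // 18 + (handle(34) + nums)
data = 33 - j
nums = nums - gain[12]
data = nums[data]
data = data - (gain == gain)
process(data)

gain = j // 18 + (handle(34) + nums)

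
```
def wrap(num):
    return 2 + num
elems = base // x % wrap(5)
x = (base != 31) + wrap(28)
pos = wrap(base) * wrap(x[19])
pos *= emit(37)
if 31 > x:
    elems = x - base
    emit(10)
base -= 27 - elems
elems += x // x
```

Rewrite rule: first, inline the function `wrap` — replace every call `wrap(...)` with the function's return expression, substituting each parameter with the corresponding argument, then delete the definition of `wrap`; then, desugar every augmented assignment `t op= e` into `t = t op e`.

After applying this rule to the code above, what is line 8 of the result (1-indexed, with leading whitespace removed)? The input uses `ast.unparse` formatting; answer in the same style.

Transformed code:
elems = base // x % (2 + 5)
x = (base != 31) + (2 + 28)
pos = (2 + base) * (2 + x[19])
pos = pos * emit(37)
if 31 > x:
    elems = x - base
    emit(10)
base = base - (27 - elems)
elems = elems + x // x

base = base - (27 - elems)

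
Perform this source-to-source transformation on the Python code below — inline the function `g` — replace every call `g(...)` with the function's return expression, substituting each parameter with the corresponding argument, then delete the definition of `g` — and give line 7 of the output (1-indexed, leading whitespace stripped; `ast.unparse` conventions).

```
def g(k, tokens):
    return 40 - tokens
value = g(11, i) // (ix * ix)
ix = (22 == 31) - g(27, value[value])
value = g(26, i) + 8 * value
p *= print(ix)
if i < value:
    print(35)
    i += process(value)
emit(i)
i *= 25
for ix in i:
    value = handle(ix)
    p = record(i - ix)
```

i += process(value)

Transformed code:
value = (40 - i) // (ix * ix)
ix = (22 == 31) - (40 - value[value])
value = 40 - i + 8 * value
p *= print(ix)
if i < value:
    print(35)
    i += process(value)
emit(i)
i *= 25
for ix in i:
    value = handle(ix)
    p = record(i - ix)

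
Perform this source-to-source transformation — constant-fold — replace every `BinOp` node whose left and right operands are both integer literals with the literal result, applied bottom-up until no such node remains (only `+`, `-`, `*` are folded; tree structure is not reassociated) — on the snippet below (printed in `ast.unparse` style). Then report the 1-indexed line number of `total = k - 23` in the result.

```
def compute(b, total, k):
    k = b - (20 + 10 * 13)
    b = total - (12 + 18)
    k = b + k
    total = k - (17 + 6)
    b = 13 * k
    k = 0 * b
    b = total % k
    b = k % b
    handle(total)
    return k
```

5

Transformed code:
def compute(b, total, k):
    k = b - 150
    b = total - 30
    k = b + k
    total = k - 23
    b = 13 * k
    k = 0 * b
    b = total % k
    b = k % b
    handle(total)
    return k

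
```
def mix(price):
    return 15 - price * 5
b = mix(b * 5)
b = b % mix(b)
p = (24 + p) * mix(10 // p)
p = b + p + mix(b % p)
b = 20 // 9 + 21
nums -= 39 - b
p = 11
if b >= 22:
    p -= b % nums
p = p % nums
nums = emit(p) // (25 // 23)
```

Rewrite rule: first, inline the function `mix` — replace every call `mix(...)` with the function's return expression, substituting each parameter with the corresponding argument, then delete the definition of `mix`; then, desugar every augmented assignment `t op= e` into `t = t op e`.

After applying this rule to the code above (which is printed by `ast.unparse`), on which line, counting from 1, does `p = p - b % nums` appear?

Transformed code:
b = 15 - b * 5 * 5
b = b % (15 - b * 5)
p = (24 + p) * (15 - 10 // p * 5)
p = b + p + (15 - b % p * 5)
b = 20 // 9 + 21
nums = nums - (39 - b)
p = 11
if b >= 22:
    p = p - b % nums
p = p % nums
nums = emit(p) // (25 // 23)

9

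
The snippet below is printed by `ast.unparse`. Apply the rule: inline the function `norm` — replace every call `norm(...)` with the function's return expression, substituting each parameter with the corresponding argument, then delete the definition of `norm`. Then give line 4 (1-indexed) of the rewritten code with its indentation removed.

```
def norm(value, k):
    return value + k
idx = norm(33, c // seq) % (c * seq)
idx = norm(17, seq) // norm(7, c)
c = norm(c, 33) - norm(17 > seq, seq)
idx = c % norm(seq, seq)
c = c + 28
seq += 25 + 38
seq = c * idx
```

Transformed code:
idx = (33 + c // seq) % (c * seq)
idx = (17 + seq) // (7 + c)
c = c + 33 - ((17 > seq) + seq)
idx = c % (seq + seq)
c = c + 28
seq += 25 + 38
seq = c * idx

idx = c % (seq + seq)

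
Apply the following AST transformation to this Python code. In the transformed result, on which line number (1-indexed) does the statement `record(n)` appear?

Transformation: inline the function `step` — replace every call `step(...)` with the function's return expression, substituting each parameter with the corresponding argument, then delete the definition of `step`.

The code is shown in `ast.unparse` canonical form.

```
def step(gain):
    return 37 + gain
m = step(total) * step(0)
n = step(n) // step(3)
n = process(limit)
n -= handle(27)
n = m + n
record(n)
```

6

Transformed code:
m = (37 + total) * (37 + 0)
n = (37 + n) // (37 + 3)
n = process(limit)
n -= handle(27)
n = m + n
record(n)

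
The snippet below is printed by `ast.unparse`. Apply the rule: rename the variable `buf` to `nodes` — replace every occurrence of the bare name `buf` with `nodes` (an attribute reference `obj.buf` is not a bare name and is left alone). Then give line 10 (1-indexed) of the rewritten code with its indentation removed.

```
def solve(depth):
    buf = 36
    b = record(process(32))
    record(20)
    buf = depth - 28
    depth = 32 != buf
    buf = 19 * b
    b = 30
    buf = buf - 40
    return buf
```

return nodes

Transformed code:
def solve(depth):
    nodes = 36
    b = record(process(32))
    record(20)
    nodes = depth - 28
    depth = 32 != nodes
    nodes = 19 * b
    b = 30
    nodes = nodes - 40
    return nodes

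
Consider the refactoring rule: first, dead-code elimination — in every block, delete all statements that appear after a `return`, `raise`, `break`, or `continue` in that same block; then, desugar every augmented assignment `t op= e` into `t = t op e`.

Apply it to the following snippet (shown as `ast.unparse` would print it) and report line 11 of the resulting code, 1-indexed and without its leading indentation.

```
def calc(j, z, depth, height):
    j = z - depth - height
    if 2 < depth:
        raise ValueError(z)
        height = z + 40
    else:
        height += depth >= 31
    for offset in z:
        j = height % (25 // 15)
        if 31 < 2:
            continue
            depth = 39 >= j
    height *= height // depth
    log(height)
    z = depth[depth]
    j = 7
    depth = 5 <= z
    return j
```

Transformed code:
def calc(j, z, depth, height):
    j = z - depth - height
    if 2 < depth:
        raise ValueError(z)
    else:
        height = height + (depth >= 31)
    for offset in z:
        j = height % (25 // 15)
        if 31 < 2:
            continue
    height = height * (height // depth)
    log(height)
    z = depth[depth]
    j = 7
    depth = 5 <= z
    return j

height = height * (height // depth)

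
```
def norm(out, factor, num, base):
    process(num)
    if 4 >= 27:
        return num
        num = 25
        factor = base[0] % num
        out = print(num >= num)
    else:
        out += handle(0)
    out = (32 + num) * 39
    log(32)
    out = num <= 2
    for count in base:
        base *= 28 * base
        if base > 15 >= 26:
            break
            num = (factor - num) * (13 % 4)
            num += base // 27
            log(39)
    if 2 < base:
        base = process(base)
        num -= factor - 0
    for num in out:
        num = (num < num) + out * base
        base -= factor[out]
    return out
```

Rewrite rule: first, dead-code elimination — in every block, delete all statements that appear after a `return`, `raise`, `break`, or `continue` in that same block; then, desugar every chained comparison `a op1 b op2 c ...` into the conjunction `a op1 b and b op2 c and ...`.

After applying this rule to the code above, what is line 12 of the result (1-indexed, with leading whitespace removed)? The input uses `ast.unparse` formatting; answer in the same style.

Transformed code:
def norm(out, factor, num, base):
    process(num)
    if 4 >= 27:
        return num
    else:
        out += handle(0)
    out = (32 + num) * 39
    log(32)
    out = num <= 2
    for count in base:
        base *= 28 * base
        if base > 15 and 15 >= 26:
            break
    if 2 < base:
        base = process(base)
        num -= factor - 0
    for num in out:
        num = (num < num) + out * base
        base -= factor[out]
    return out

if base > 15 and 15 >= 26:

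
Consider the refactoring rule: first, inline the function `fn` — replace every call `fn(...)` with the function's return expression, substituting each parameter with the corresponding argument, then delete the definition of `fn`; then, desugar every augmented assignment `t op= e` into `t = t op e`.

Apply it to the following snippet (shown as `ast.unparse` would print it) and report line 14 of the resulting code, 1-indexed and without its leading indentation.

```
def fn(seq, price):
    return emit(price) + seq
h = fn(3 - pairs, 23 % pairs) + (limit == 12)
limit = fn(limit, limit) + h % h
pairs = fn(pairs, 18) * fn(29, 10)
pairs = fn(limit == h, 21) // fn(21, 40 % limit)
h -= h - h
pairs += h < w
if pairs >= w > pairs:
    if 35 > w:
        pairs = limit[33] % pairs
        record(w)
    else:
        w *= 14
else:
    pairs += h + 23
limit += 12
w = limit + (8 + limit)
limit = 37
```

Transformed code:
h = emit(23 % pairs) + (3 - pairs) + (limit == 12)
limit = emit(limit) + limit + h % h
pairs = (emit(18) + pairs) * (emit(10) + 29)
pairs = (emit(21) + (limit == h)) // (emit(40 % limit) + 21)
h = h - (h - h)
pairs = pairs + (h < w)
if pairs >= w > pairs:
    if 35 > w:
        pairs = limit[33] % pairs
        record(w)
    else:
        w = w * 14
else:
    pairs = pairs + (h + 23)
limit = limit + 12
w = limit + (8 + limit)
limit = 37

pairs = pairs + (h + 23)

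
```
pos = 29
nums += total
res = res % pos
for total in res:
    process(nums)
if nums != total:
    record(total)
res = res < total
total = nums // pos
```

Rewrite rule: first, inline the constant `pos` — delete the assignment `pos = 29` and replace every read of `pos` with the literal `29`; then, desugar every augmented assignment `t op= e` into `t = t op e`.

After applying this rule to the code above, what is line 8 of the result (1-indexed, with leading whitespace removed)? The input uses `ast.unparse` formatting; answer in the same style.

Transformed code:
nums = nums + total
res = res % 29
for total in res:
    process(nums)
if nums != total:
    record(total)
res = res < total
total = nums // 29

total = nums // 29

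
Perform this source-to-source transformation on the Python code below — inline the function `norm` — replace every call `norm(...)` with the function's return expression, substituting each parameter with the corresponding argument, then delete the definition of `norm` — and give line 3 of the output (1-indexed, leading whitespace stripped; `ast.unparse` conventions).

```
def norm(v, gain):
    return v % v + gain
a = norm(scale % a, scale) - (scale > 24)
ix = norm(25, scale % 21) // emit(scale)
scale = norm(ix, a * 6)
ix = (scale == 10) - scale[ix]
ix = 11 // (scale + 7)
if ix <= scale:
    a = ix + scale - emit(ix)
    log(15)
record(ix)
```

Transformed code:
a = scale % a % (scale % a) + scale - (scale > 24)
ix = (25 % 25 + scale % 21) // emit(scale)
scale = ix % ix + a * 6
ix = (scale == 10) - scale[ix]
ix = 11 // (scale + 7)
if ix <= scale:
    a = ix + scale - emit(ix)
    log(15)
record(ix)

scale = ix % ix + a * 6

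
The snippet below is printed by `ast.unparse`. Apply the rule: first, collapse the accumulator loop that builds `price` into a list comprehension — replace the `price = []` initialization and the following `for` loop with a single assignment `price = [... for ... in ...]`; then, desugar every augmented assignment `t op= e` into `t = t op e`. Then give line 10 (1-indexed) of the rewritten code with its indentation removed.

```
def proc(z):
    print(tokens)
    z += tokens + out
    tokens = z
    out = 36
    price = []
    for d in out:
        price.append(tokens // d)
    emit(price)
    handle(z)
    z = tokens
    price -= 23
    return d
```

Transformed code:
def proc(z):
    print(tokens)
    z = z + (tokens + out)
    tokens = z
    out = 36
    price = [tokens // d for d in out]
    emit(price)
    handle(z)
    z = tokens
    price = price - 23
    return d

price = price - 23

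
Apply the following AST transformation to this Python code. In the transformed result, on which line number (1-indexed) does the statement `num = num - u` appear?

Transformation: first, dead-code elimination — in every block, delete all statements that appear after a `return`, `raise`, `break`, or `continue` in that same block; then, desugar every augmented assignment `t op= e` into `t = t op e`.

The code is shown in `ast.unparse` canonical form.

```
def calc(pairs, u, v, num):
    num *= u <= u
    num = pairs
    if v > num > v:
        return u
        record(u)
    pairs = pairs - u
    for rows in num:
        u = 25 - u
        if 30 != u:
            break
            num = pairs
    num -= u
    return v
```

11

Transformed code:
def calc(pairs, u, v, num):
    num = num * (u <= u)
    num = pairs
    if v > num > v:
        return u
    pairs = pairs - u
    for rows in num:
        u = 25 - u
        if 30 != u:
            break
    num = num - u
    return v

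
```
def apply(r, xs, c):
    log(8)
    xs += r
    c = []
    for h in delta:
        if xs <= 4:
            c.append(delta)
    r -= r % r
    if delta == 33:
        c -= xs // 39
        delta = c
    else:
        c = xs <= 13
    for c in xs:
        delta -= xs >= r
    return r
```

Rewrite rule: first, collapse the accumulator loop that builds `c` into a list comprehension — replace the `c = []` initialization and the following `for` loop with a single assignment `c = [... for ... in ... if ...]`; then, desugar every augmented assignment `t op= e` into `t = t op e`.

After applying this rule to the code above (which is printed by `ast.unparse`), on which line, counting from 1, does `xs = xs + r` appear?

3

Transformed code:
def apply(r, xs, c):
    log(8)
    xs = xs + r
    c = [delta for h in delta if xs <= 4]
    r = r - r % r
    if delta == 33:
        c = c - xs // 39
        delta = c
    else:
        c = xs <= 13
    for c in xs:
        delta = delta - (xs >= r)
    return r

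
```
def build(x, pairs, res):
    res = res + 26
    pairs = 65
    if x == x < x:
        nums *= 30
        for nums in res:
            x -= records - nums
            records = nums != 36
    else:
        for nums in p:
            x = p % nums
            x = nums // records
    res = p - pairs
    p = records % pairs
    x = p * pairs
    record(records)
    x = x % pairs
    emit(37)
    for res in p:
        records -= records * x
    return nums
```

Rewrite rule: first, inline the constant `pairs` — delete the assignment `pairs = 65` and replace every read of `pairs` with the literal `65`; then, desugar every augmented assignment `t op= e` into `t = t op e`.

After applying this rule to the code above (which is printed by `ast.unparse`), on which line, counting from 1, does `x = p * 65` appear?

14

Transformed code:
def build(x, pairs, res):
    res = res + 26
    if x == x < x:
        nums = nums * 30
        for nums in res:
            x = x - (records - nums)
            records = nums != 36
    else:
        for nums in p:
            x = p % nums
            x = nums // records
    res = p - 65
    p = records % 65
    x = p * 65
    record(records)
    x = x % 65
    emit(37)
    for res in p:
        records = records - records * x
    return nums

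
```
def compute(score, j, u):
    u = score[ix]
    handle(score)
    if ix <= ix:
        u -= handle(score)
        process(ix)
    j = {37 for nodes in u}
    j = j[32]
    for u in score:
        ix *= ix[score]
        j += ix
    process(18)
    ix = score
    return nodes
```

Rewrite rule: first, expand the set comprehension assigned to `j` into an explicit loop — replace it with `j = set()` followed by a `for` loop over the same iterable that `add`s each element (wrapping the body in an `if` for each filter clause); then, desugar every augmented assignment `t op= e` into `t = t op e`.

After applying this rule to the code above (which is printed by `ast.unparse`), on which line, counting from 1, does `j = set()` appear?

Transformed code:
def compute(score, j, u):
    u = score[ix]
    handle(score)
    if ix <= ix:
        u = u - handle(score)
        process(ix)
    j = set()
    for nodes in u:
        j.add(37)
    j = j[32]
    for u in score:
        ix = ix * ix[score]
        j = j + ix
    process(18)
    ix = score
    return nodes

7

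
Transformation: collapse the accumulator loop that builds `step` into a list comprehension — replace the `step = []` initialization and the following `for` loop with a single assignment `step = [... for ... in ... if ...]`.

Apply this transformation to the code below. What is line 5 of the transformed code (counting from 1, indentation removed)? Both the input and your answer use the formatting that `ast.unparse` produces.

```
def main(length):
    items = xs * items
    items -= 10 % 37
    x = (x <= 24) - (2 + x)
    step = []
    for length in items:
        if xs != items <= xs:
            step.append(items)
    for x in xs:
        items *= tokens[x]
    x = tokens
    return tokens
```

step = [items for length in items if xs != items <= xs]

Transformed code:
def main(length):
    items = xs * items
    items -= 10 % 37
    x = (x <= 24) - (2 + x)
    step = [items for length in items if xs != items <= xs]
    for x in xs:
        items *= tokens[x]
    x = tokens
    return tokens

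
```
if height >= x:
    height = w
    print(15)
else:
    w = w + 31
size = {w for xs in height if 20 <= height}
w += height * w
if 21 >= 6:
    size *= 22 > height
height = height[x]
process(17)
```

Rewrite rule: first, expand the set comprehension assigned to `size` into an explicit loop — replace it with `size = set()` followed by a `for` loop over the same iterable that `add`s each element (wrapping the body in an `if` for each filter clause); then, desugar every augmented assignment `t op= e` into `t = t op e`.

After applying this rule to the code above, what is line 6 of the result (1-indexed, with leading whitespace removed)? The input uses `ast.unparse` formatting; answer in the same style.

Transformed code:
if height >= x:
    height = w
    print(15)
else:
    w = w + 31
size = set()
for xs in height:
    if 20 <= height:
        size.add(w)
w = w + height * w
if 21 >= 6:
    size = size * (22 > height)
height = height[x]
process(17)

size = set()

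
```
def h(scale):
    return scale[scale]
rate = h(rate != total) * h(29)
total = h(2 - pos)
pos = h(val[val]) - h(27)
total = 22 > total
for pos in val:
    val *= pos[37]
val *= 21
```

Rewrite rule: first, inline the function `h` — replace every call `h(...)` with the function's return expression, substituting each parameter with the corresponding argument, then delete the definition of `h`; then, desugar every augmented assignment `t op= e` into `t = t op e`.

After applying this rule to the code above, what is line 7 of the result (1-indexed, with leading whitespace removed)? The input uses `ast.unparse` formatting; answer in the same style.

val = val * 21

Transformed code:
rate = (rate != total)[rate != total] * 29[29]
total = (2 - pos)[2 - pos]
pos = val[val][val[val]] - 27[27]
total = 22 > total
for pos in val:
    val = val * pos[37]
val = val * 21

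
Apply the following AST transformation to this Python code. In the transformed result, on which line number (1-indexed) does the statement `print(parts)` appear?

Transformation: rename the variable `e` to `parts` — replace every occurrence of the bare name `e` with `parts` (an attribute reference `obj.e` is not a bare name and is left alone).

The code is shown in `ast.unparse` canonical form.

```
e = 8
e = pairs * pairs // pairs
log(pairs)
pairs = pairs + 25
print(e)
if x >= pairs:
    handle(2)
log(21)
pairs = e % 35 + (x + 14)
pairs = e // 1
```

Transformed code:
parts = 8
parts = pairs * pairs // pairs
log(pairs)
pairs = pairs + 25
print(parts)
if x >= pairs:
    handle(2)
log(21)
pairs = parts % 35 + (x + 14)
pairs = parts // 1

5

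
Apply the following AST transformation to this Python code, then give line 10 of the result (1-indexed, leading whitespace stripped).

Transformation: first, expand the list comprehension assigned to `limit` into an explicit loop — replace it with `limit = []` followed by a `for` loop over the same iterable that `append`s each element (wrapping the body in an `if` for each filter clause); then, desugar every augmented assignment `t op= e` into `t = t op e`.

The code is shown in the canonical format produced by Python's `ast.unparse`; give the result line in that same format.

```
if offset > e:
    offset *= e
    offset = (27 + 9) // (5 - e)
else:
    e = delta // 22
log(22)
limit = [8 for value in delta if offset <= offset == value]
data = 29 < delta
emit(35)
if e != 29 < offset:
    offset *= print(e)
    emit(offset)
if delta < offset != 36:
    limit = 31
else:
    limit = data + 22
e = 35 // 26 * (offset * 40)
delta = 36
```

Transformed code:
if offset > e:
    offset = offset * e
    offset = (27 + 9) // (5 - e)
else:
    e = delta // 22
log(22)
limit = []
for value in delta:
    if offset <= offset == value:
        limit.append(8)
data = 29 < delta
emit(35)
if e != 29 < offset:
    offset = offset * print(e)
    emit(offset)
if delta < offset != 36:
    limit = 31
else:
    limit = data + 22
e = 35 // 26 * (offset * 40)
delta = 36

limit.append(8)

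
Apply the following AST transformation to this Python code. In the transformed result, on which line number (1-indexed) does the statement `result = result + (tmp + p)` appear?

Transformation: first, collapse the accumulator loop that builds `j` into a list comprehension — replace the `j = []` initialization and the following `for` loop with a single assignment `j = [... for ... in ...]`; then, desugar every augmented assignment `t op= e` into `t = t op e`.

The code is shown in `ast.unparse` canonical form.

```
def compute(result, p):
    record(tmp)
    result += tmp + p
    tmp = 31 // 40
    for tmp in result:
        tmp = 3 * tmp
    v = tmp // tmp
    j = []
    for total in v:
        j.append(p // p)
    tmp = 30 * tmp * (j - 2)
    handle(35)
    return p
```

3

Transformed code:
def compute(result, p):
    record(tmp)
    result = result + (tmp + p)
    tmp = 31 // 40
    for tmp in result:
        tmp = 3 * tmp
    v = tmp // tmp
    j = [p // p for total in v]
    tmp = 30 * tmp * (j - 2)
    handle(35)
    return p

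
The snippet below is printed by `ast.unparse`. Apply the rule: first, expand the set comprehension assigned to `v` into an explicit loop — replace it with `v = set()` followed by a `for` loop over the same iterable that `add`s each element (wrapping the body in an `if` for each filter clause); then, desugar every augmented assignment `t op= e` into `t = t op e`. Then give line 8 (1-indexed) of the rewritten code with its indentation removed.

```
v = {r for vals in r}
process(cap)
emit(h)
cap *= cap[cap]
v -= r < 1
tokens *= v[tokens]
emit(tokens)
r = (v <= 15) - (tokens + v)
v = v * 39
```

Transformed code:
v = set()
for vals in r:
    v.add(r)
process(cap)
emit(h)
cap = cap * cap[cap]
v = v - (r < 1)
tokens = tokens * v[tokens]
emit(tokens)
r = (v <= 15) - (tokens + v)
v = v * 39

tokens = tokens * v[tokens]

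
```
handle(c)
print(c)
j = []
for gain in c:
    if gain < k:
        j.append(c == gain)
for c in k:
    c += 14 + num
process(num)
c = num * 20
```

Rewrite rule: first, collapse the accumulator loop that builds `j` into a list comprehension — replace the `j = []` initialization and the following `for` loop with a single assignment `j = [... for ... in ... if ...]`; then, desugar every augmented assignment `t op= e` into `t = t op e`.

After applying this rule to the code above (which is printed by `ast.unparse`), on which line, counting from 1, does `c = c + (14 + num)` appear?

5

Transformed code:
handle(c)
print(c)
j = [c == gain for gain in c if gain < k]
for c in k:
    c = c + (14 + num)
process(num)
c = num * 20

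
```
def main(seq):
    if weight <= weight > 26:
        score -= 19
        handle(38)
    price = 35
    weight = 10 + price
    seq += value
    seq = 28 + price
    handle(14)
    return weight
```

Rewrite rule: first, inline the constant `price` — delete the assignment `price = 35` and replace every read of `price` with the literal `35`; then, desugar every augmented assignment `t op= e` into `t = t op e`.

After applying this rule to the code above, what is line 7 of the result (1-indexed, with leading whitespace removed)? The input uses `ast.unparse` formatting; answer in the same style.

Transformed code:
def main(seq):
    if weight <= weight > 26:
        score = score - 19
        handle(38)
    weight = 10 + 35
    seq = seq + value
    seq = 28 + 35
    handle(14)
    return weight

seq = 28 + 35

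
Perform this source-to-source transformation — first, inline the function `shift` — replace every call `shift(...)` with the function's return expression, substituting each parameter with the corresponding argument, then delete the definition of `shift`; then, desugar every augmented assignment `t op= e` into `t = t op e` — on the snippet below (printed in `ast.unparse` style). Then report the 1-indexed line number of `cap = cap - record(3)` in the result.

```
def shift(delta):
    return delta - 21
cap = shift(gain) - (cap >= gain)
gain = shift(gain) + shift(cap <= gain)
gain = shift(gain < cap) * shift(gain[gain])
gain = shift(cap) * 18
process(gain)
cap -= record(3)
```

Transformed code:
cap = gain - 21 - (cap >= gain)
gain = gain - 21 + ((cap <= gain) - 21)
gain = ((gain < cap) - 21) * (gain[gain] - 21)
gain = (cap - 21) * 18
process(gain)
cap = cap - record(3)

6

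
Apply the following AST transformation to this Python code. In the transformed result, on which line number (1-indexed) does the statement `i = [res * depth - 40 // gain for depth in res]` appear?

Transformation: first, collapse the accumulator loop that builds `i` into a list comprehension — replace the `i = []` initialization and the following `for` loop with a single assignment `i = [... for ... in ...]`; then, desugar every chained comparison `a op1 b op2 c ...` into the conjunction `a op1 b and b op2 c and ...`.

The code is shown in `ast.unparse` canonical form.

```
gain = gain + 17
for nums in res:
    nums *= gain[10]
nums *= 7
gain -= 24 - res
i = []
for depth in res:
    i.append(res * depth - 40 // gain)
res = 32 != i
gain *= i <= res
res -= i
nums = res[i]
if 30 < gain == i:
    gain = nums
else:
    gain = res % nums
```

Transformed code:
gain = gain + 17
for nums in res:
    nums *= gain[10]
nums *= 7
gain -= 24 - res
i = [res * depth - 40 // gain for depth in res]
res = 32 != i
gain *= i <= res
res -= i
nums = res[i]
if 30 < gain and gain == i:
    gain = nums
else:
    gain = res % nums

6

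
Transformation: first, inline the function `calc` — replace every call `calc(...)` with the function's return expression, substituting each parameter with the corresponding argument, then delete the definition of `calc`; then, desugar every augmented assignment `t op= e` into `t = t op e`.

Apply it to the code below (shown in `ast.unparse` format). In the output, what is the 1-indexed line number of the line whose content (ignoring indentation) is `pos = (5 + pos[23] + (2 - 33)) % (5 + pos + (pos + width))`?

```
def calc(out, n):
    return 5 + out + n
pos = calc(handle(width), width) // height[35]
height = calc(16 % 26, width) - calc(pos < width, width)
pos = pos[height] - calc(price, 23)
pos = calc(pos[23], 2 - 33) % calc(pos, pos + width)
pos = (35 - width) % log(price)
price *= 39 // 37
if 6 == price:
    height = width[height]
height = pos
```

Transformed code:
pos = (5 + handle(width) + width) // height[35]
height = 5 + 16 % 26 + width - (5 + (pos < width) + width)
pos = pos[height] - (5 + price + 23)
pos = (5 + pos[23] + (2 - 33)) % (5 + pos + (pos + width))
pos = (35 - width) % log(price)
price = price * (39 // 37)
if 6 == price:
    height = width[height]
height = pos

4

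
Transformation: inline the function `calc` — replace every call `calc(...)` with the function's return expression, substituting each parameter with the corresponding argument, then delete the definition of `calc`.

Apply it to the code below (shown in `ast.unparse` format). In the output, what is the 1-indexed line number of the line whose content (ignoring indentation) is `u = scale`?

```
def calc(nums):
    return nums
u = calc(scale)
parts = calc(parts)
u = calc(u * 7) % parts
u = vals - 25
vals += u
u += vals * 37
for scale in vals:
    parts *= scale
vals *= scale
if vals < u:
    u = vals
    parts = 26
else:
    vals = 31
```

Transformed code:
u = scale
parts = parts
u = u * 7 % parts
u = vals - 25
vals += u
u += vals * 37
for scale in vals:
    parts *= scale
vals *= scale
if vals < u:
    u = vals
    parts = 26
else:
    vals = 31

1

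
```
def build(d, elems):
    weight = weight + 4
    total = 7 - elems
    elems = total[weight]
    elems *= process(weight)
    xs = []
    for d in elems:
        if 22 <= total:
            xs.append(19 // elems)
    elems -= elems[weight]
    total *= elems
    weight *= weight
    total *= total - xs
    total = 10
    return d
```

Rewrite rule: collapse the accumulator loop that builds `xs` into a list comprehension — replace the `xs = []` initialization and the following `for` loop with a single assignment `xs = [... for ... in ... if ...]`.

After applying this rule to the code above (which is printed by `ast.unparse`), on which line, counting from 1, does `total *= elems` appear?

Transformed code:
def build(d, elems):
    weight = weight + 4
    total = 7 - elems
    elems = total[weight]
    elems *= process(weight)
    xs = [19 // elems for d in elems if 22 <= total]
    elems -= elems[weight]
    total *= elems
    weight *= weight
    total *= total - xs
    total = 10
    return d

8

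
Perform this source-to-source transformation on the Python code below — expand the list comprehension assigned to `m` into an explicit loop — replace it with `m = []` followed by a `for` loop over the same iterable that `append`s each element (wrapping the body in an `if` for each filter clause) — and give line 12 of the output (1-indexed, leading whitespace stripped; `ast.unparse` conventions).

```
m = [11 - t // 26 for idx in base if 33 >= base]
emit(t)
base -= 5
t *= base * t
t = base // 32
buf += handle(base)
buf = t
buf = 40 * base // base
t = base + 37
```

Transformed code:
m = []
for idx in base:
    if 33 >= base:
        m.append(11 - t // 26)
emit(t)
base -= 5
t *= base * t
t = base // 32
buf += handle(base)
buf = t
buf = 40 * base // base
t = base + 37

t = base + 37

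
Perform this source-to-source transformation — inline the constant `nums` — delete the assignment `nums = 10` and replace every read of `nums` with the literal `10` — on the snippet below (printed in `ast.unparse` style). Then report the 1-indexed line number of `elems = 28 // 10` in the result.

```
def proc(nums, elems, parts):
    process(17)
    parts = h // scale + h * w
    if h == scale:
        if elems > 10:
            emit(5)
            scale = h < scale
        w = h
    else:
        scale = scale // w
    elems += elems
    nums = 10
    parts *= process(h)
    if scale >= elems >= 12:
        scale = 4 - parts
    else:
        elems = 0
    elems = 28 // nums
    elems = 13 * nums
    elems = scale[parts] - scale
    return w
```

Transformed code:
def proc(nums, elems, parts):
    process(17)
    parts = h // scale + h * w
    if h == scale:
        if elems > 10:
            emit(5)
            scale = h < scale
        w = h
    else:
        scale = scale // w
    elems += elems
    parts *= process(h)
    if scale >= elems >= 12:
        scale = 4 - parts
    else:
        elems = 0
    elems = 28 // 10
    elems = 13 * 10
    elems = scale[parts] - scale
    return w

17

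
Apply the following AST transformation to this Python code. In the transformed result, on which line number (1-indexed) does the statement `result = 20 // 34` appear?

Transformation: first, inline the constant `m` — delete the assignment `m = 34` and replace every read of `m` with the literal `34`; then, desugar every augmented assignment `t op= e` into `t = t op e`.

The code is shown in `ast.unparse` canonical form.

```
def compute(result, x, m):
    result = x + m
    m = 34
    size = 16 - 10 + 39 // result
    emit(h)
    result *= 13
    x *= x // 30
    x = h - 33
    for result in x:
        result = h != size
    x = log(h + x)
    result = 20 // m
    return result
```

11

Transformed code:
def compute(result, x, m):
    result = x + 34
    size = 16 - 10 + 39 // result
    emit(h)
    result = result * 13
    x = x * (x // 30)
    x = h - 33
    for result in x:
        result = h != size
    x = log(h + x)
    result = 20 // 34
    return result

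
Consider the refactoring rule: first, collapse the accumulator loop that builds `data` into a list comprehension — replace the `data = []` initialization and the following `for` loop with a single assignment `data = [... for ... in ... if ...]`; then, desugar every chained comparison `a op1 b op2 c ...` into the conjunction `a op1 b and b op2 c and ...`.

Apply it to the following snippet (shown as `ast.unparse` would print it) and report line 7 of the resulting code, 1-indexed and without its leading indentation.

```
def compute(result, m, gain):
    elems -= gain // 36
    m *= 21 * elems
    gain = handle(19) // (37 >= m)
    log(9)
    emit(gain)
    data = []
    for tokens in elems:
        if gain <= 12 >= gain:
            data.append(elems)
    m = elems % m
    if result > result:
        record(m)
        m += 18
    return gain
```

data = [elems for tokens in elems if gain <= 12 and 12 >= gain]

Transformed code:
def compute(result, m, gain):
    elems -= gain // 36
    m *= 21 * elems
    gain = handle(19) // (37 >= m)
    log(9)
    emit(gain)
    data = [elems for tokens in elems if gain <= 12 and 12 >= gain]
    m = elems % m
    if result > result:
        record(m)
        m += 18
    return gain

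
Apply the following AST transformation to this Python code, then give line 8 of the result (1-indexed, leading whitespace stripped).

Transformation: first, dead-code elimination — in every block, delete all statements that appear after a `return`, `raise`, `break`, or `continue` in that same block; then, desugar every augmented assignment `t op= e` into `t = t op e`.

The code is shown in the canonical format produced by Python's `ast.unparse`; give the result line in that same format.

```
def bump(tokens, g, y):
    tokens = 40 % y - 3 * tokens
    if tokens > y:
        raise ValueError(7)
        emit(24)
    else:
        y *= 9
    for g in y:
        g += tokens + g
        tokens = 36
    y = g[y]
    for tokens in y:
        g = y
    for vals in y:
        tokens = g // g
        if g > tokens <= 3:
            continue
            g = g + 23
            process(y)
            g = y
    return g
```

g = g + (tokens + g)

Transformed code:
def bump(tokens, g, y):
    tokens = 40 % y - 3 * tokens
    if tokens > y:
        raise ValueError(7)
    else:
        y = y * 9
    for g in y:
        g = g + (tokens + g)
        tokens = 36
    y = g[y]
    for tokens in y:
        g = y
    for vals in y:
        tokens = g // g
        if g > tokens <= 3:
            continue
    return g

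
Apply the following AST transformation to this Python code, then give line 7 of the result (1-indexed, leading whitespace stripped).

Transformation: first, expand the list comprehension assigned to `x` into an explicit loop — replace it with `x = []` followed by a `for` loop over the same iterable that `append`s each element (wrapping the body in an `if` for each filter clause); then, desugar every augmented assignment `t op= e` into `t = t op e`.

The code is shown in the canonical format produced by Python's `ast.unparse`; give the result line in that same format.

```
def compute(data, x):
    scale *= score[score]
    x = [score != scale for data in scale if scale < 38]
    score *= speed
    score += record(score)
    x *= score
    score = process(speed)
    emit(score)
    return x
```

Transformed code:
def compute(data, x):
    scale = scale * score[score]
    x = []
    for data in scale:
        if scale < 38:
            x.append(score != scale)
    score = score * speed
    score = score + record(score)
    x = x * score
    score = process(speed)
    emit(score)
    return x

score = score * speed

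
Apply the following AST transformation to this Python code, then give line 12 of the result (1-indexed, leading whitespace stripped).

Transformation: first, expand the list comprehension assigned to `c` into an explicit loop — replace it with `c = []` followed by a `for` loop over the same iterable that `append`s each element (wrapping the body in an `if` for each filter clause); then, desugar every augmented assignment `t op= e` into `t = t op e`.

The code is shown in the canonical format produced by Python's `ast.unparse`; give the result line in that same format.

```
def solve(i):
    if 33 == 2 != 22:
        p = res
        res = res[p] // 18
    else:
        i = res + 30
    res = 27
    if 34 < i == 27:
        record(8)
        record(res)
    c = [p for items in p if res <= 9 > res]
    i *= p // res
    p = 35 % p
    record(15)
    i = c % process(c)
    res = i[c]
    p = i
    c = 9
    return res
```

Transformed code:
def solve(i):
    if 33 == 2 != 22:
        p = res
        res = res[p] // 18
    else:
        i = res + 30
    res = 27
    if 34 < i == 27:
        record(8)
        record(res)
    c = []
    for items in p:
        if res <= 9 > res:
            c.append(p)
    i = i * (p // res)
    p = 35 % p
    record(15)
    i = c % process(c)
    res = i[c]
    p = i
    c = 9
    return res

for items in p: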